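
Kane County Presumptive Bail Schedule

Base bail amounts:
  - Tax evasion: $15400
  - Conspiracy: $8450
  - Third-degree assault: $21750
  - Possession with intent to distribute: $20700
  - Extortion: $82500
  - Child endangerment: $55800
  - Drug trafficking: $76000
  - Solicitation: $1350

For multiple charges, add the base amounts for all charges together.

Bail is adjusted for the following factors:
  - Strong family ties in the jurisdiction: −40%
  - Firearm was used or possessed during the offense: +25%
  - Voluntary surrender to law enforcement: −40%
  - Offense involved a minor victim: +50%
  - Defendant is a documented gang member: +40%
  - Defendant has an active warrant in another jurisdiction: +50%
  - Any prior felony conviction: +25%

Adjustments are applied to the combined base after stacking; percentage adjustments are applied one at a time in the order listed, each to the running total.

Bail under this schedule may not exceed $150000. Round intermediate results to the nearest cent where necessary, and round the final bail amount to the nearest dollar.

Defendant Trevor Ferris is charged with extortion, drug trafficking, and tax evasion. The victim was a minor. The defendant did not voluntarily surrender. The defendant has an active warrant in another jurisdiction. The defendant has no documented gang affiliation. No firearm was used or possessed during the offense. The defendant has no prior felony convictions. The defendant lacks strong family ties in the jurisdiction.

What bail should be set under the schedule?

Base amounts from the schedule: extortion $82500; drug trafficking $76000; tax evasion $15400.
Stacking rule: sum of all bases. $82500 + $76000 + $15400 = $173900.
Offense involved a minor victim (+50%): $173900 × 1.5 = $260850.
Defendant has an active warrant in another jurisdiction (+50%): $260850 × 1.5 = $391275.
Result $391275 exceeds the maximum of $150000; bail is capped at $150000.

$150000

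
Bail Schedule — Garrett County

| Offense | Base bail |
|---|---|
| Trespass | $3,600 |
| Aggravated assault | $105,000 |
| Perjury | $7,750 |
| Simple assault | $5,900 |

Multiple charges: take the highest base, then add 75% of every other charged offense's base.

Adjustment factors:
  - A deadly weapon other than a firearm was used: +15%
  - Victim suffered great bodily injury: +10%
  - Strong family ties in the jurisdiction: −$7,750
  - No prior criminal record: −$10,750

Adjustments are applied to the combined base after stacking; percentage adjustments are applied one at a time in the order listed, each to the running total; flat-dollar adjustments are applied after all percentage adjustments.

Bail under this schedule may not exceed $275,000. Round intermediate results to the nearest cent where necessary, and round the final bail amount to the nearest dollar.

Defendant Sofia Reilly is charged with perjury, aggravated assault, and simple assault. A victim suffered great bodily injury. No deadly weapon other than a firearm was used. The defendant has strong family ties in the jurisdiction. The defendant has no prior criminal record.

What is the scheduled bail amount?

$108,261

Base amounts from the schedule: perjury $7,750; aggravated assault $105,000; simple assault $5,900.
Stacking rule: highest base plus 75% of each additional charge. Highest is aggravated assault at $105,000. Additional: $7,750 × 75% = $5,812.50; $5,900 × 75% = $4,425. Combined base = $105,000 + $10,237.50 = $115,237.50.
Victim suffered great bodily injury (+10%): $115,237.50 × 1.1 = $126,761.25.
Strong family ties in the jurisdiction (−$7,750 flat): $126,761.25 − $7,750 = $119,011.25.
No prior criminal record (−$10,750 flat): $119,011.25 − $10,750 = $108,261.25.
$108,261.25 is within the $275,000 maximum.
Rounded to the nearest dollar: $108,261.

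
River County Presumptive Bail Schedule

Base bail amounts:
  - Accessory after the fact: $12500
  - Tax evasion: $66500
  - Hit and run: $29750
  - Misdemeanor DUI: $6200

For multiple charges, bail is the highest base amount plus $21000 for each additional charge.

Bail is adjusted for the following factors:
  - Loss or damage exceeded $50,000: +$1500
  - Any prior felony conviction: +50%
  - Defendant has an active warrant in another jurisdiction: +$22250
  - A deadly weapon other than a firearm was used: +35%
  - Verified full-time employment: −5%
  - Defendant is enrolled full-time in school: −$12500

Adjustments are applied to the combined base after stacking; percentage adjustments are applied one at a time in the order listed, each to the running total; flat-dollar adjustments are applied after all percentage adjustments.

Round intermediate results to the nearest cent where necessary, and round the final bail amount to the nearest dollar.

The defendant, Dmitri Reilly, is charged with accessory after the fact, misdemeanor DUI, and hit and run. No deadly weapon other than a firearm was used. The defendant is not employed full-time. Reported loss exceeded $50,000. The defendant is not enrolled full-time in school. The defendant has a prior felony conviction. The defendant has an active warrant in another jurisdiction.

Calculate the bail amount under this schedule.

$131375

Base amounts from the schedule: accessory after the fact $12500; misdemeanor DUI $6200; hit and run $29750.
Stacking rule: highest base plus $21000 per additional charge. Highest is hit and run at $29750; 2 additional charges → +$42000. Combined base = $71750.
Any prior felony conviction (+50%): $71750 × 1.5 = $107625.
Loss or damage exceeded $50,000 (+$1500 flat): $107625 + $1500 = $109125.
Defendant has an active warrant in another jurisdiction (+$22250 flat): $109125 + $22250 = $131375.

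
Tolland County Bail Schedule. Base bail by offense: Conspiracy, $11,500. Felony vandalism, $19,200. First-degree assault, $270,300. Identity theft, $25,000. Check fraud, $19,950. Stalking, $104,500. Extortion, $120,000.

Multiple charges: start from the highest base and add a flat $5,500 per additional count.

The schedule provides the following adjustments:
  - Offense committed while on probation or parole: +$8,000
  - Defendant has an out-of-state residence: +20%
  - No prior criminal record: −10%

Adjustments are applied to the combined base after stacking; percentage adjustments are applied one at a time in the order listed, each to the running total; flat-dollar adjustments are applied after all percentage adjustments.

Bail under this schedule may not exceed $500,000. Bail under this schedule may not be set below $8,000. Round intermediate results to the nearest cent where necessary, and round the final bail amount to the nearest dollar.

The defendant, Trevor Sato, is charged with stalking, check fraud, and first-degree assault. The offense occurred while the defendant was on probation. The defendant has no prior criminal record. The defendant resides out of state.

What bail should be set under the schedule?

$311,804

Base amounts from the schedule: stalking $104,500; check fraud $19,950; first-degree assault $270,300.
Stacking rule: highest base plus $5,500 per additional charge. Highest is first-degree assault at $270,300; 2 additional charges → +$11,000. Combined base = $281,300.
Defendant has an out-of-state residence (+20%): $281,300 × 1.2 = $337,560.
No prior criminal record (−10%): $337,560 × 0.9 = $303,804.
Offense committed while on probation or parole (+$8,000 flat): $303,804 + $8,000 = $311,804.
$311,804 is within the $500,000 maximum.
$311,804 is at or above the $8,000 minimum.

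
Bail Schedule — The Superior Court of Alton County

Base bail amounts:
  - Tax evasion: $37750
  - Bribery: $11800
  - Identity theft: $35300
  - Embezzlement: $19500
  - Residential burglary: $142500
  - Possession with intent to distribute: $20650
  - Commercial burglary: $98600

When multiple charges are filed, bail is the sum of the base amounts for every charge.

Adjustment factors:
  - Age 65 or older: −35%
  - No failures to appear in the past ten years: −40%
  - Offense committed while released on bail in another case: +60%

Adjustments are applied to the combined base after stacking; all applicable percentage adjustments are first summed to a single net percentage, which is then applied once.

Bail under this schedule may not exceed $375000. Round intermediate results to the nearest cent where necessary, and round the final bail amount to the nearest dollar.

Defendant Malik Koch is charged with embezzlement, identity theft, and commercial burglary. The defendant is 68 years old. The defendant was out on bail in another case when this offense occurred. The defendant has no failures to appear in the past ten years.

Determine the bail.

Base amounts from the schedule: embezzlement $19500; identity theft $35300; commercial burglary $98600.
Stacking rule: sum of all bases. $19500 + $35300 + $98600 = $153400.
Net percentage adjustment: −35% −40% +60% = −15%. $153400 × 0.85 = $130390.
$130390 is within the $375000 maximum.

$130390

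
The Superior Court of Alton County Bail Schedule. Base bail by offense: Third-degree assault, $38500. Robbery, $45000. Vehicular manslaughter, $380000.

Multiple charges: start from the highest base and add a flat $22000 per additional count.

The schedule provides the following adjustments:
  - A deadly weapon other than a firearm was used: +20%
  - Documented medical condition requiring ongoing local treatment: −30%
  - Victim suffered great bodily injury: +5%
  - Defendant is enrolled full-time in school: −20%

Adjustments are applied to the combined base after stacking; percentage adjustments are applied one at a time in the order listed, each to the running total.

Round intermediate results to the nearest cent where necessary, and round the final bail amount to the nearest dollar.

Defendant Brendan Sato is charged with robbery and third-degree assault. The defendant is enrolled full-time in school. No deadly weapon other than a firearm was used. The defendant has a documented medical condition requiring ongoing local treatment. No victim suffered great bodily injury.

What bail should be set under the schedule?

Base amounts from the schedule: robbery $45000; third-degree assault $38500.
Stacking rule: highest base plus $22000 per additional charge. Highest is robbery at $45000; 1 additional charge → +$22000. Combined base = $67000.
Documented medical condition requiring ongoing local treatment (−30%): $67000 × 0.7 = $46900.
Defendant is enrolled full-time in school (−20%): $46900 × 0.8 = $37520.

$37520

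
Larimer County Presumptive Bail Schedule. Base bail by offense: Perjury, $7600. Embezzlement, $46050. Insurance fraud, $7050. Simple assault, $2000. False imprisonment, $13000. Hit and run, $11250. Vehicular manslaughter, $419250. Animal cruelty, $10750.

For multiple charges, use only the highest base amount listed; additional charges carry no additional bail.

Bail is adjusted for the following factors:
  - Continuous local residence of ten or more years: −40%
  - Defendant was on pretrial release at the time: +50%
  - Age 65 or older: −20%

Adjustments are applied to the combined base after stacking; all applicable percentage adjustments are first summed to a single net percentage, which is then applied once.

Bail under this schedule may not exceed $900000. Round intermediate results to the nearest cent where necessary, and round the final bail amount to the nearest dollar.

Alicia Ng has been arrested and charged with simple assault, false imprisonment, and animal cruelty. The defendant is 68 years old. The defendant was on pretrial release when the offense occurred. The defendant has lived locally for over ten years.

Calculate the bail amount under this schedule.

Base amounts from the schedule: simple assault $2000; false imprisonment $13000; animal cruelty $10750.
Stacking rule: use the highest base only. Highest is false imprisonment at $13000. Combined base = $13000.
Net percentage adjustment: −40% +50% −20% = −10%. $13000 × 0.9 = $11700.
$11700 is within the $900000 maximum.

$11700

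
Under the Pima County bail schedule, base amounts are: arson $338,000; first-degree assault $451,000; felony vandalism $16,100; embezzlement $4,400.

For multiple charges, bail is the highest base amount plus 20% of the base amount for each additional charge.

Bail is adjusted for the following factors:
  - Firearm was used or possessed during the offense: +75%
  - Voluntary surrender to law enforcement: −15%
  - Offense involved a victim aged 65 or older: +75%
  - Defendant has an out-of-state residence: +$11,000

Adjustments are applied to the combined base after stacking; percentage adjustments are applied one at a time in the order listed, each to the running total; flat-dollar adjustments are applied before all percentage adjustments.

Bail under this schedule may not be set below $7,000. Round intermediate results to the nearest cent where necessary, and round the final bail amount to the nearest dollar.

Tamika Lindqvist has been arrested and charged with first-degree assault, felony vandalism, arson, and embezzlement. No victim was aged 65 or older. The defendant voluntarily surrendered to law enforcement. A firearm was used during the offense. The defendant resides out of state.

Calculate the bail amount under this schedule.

Base amounts from the schedule: first-degree assault $451,000; felony vandalism $16,100; arson $338,000; embezzlement $4,400.
Stacking rule: highest base plus 20% of each additional charge. Highest is first-degree assault at $451,000. Additional: $16,100 × 20% = $3,220; $338,000 × 20% = $67,600; $4,400 × 20% = $880. Combined base = $451,000 + $71,700 = $522,700.
Defendant has an out-of-state residence (+$11,000 flat): $522,700 + $11,000 = $533,700.
Firearm was used or possessed during the offense (+75%): $533,700 × 1.75 = $933,975.
Voluntary surrender to law enforcement (−15%): $933,975 × 0.85 = $793,878.75.
$793,878.75 is at or above the $7,000 minimum.
Rounded to the nearest dollar: $793,879.

$793,879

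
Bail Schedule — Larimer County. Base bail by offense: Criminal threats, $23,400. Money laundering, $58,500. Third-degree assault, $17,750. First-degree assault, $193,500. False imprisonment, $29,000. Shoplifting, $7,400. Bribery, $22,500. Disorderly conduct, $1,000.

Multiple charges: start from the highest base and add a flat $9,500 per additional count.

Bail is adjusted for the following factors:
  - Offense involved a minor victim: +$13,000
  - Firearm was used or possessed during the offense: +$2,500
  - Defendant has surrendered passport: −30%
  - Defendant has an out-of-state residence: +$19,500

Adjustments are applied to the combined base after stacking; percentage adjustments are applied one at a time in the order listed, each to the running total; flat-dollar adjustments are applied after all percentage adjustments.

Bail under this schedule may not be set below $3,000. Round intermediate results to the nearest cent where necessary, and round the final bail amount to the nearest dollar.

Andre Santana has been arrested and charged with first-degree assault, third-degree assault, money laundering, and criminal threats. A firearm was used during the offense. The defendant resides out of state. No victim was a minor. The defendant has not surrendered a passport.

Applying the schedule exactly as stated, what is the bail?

$244,000

Base amounts from the schedule: first-degree assault $193,500; third-degree assault $17,750; money laundering $58,500; criminal threats $23,400.
Stacking rule: highest base plus $9,500 per additional charge. Highest is first-degree assault at $193,500; 3 additional charges → +$28,500. Combined base = $222,000.
Firearm was used or possessed during the offense (+$2,500 flat): $222,000 + $2,500 = $224,500.
Defendant has an out-of-state residence (+$19,500 flat): $224,500 + $19,500 = $244,000.
$244,000 is at or above the $3,000 minimum.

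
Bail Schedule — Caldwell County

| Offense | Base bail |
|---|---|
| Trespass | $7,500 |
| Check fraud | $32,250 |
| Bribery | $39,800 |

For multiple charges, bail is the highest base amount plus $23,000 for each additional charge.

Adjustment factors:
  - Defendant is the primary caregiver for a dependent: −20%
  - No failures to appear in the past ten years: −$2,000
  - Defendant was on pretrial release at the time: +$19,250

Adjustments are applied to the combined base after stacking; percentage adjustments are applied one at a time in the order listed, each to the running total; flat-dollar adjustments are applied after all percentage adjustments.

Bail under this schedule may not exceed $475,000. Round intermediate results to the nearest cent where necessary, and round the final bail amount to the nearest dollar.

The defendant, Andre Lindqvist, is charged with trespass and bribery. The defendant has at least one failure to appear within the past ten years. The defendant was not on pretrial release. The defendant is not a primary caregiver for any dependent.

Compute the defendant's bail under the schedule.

Base amounts from the schedule: trespass $7,500; bribery $39,800.
Stacking rule: highest base plus $23,000 per additional charge. Highest is bribery at $39,800; 1 additional charge → +$23,000. Combined base = $62,800.
No adjustment factors apply to this defendant.
$62,800 is within the $475,000 maximum.

$62,800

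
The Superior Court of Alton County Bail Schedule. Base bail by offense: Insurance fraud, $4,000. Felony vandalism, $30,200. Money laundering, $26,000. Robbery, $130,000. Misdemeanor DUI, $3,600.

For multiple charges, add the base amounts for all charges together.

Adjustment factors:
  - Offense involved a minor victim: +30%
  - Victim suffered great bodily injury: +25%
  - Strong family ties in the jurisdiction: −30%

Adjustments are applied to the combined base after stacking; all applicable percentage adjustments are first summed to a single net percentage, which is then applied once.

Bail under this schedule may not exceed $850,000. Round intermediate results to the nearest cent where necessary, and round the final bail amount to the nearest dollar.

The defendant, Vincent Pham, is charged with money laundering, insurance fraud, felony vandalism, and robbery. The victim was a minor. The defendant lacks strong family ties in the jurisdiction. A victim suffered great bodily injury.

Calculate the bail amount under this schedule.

Base amounts from the schedule: money laundering $26,000; insurance fraud $4,000; felony vandalism $30,200; robbery $130,000.
Stacking rule: sum of all bases. $26,000 + $4,000 + $30,200 + $130,000 = $190,200.
Net percentage adjustment: +30% +25% = +55%. $190,200 × 1.55 = $294,810.
$294,810 is within the $850,000 maximum.

$294,810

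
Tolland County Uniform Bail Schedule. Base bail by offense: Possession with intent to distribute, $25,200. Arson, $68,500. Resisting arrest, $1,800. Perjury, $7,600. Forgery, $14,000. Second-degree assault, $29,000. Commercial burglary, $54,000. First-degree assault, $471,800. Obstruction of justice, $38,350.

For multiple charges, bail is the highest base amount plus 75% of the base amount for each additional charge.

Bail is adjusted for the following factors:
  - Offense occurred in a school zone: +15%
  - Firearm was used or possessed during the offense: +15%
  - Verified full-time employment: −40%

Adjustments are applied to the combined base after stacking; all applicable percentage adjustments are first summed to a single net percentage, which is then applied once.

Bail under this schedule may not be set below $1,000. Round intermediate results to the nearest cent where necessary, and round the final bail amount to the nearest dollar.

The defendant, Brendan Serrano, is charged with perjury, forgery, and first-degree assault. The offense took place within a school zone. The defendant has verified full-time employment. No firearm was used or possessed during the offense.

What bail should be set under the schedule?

$366,000

Base amounts from the schedule: perjury $7,600; forgery $14,000; first-degree assault $471,800.
Stacking rule: highest base plus 75% of each additional charge. Highest is first-degree assault at $471,800. Additional: $7,600 × 75% = $5,700; $14,000 × 75% = $10,500. Combined base = $471,800 + $16,200 = $488,000.
Net percentage adjustment: +15% −40% = −25%. $488,000 × 0.75 = $366,000.
$366,000 is at or above the $1,000 minimum.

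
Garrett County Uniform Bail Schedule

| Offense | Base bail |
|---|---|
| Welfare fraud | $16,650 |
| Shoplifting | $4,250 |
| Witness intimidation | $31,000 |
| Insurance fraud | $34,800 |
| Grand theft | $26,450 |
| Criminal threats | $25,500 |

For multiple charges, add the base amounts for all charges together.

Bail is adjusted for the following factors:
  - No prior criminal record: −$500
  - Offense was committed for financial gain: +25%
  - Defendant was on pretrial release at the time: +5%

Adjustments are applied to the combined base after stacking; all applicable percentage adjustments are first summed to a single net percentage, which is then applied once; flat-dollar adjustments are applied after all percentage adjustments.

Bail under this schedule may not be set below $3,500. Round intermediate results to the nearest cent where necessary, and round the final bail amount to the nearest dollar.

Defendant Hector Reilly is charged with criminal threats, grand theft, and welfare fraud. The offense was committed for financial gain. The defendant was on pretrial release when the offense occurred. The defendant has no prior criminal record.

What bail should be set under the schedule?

$88,680

Base amounts from the schedule: criminal threats $25,500; grand theft $26,450; welfare fraud $16,650.
Stacking rule: sum of all bases. $25,500 + $26,450 + $16,650 = $68,600.
Net percentage adjustment: +25% +5% = +30%. $68,600 × 1.3 = $89,180.
No prior criminal record (−$500 flat): $89,180 − $500 = $88,680.
$88,680 is at or above the $3,500 minimum.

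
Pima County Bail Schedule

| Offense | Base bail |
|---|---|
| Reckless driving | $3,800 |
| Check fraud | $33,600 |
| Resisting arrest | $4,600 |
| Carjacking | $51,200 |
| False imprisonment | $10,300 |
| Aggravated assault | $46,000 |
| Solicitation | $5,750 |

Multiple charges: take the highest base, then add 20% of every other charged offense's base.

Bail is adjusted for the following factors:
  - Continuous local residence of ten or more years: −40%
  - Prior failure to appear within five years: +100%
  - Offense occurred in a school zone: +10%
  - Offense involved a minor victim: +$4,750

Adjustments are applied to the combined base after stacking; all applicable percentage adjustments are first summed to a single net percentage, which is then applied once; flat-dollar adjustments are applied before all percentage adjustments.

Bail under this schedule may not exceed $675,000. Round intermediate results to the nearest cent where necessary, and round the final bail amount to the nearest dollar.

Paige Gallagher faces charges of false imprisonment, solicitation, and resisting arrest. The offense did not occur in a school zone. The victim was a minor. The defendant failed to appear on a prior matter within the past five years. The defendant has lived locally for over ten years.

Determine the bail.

$27,392

Base amounts from the schedule: false imprisonment $10,300; solicitation $5,750; resisting arrest $4,600.
Stacking rule: highest base plus 20% of each additional charge. Highest is false imprisonment at $10,300. Additional: $5,750 × 20% = $1,150; $4,600 × 20% = $920. Combined base = $10,300 + $2,070 = $12,370.
Offense involved a minor victim (+$4,750 flat): $12,370 + $4,750 = $17,120.
Net percentage adjustment: −40% +100% = +60%. $17,120 × 1.6 = $27,392.
$27,392 is within the $675,000 maximum.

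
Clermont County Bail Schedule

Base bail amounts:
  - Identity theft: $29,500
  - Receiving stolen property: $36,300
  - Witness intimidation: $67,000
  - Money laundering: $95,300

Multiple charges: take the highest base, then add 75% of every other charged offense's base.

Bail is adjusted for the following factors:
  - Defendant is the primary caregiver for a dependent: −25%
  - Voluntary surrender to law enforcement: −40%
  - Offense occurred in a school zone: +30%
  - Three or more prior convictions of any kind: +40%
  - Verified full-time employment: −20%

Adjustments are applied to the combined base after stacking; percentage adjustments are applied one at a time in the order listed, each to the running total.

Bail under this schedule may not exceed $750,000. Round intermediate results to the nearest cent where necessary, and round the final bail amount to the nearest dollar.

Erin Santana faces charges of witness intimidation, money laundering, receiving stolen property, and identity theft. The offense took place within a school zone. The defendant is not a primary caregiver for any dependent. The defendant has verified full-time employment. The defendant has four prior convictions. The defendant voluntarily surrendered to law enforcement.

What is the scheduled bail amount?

Base amounts from the schedule: witness intimidation $67,000; money laundering $95,300; receiving stolen property $36,300; identity theft $29,500.
Stacking rule: highest base plus 75% of each additional charge. Highest is money laundering at $95,300. Additional: $67,000 × 75% = $50,250; $36,300 × 75% = $27,225; $29,500 × 75% = $22,125. Combined base = $95,300 + $99,600 = $194,900.
Voluntary surrender to law enforcement (−40%): $194,900 × 0.6 = $116,940.
Offense occurred in a school zone (+30%): $116,940 × 1.3 = $152,022.
Three or more prior convictions of any kind (+40%): $152,022 × 1.4 = $212,830.80.
Verified full-time employment (−20%): $212,830.80 × 0.8 = $170,264.64.
$170,264.64 is within the $750,000 maximum.
Rounded to the nearest dollar: $170,265.

$170,265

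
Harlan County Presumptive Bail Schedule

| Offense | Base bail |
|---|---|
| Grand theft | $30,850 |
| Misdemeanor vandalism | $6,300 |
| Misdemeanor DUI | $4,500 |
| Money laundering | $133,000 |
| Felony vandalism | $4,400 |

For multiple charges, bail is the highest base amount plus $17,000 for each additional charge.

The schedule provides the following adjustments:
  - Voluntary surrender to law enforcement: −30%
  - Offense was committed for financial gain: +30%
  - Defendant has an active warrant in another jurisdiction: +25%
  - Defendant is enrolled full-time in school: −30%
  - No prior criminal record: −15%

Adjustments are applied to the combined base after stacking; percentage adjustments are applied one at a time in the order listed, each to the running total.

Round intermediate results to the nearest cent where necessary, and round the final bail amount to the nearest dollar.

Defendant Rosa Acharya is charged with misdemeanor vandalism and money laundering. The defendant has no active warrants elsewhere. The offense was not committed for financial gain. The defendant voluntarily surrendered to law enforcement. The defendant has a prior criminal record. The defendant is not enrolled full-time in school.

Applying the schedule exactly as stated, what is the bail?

Base amounts from the schedule: misdemeanor vandalism $6,300; money laundering $133,000.
Stacking rule: highest base plus $17,000 per additional charge. Highest is money laundering at $133,000; 1 additional charge → +$17,000. Combined base = $150,000.
Voluntary surrender to law enforcement (−30%): $150,000 × 0.7 = $105,000.

$105,000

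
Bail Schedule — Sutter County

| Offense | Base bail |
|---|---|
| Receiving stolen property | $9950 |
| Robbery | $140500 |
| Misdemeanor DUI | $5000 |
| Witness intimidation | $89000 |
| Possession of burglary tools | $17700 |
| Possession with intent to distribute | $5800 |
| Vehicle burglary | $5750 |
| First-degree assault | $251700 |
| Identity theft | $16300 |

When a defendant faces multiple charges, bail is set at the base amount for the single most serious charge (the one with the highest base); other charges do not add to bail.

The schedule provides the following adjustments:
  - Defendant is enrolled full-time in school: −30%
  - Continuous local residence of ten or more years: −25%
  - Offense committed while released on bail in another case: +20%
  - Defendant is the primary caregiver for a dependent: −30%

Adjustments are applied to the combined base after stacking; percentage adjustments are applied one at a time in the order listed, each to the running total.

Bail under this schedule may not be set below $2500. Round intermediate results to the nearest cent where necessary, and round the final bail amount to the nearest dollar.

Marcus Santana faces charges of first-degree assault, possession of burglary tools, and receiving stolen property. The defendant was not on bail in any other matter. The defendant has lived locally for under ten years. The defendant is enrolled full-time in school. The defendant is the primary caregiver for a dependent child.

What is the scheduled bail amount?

Base amounts from the schedule: first-degree assault $251700; possession of burglary tools $17700; receiving stolen property $9950.
Stacking rule: use the highest base only. Highest is first-degree assault at $251700. Combined base = $251700.
Defendant is enrolled full-time in school (−30%): $251700 × 0.7 = $176190.
Defendant is the primary caregiver for a dependent (−30%): $176190 × 0.7 = $123333.
$123333 is at or above the $2500 minimum.

$123333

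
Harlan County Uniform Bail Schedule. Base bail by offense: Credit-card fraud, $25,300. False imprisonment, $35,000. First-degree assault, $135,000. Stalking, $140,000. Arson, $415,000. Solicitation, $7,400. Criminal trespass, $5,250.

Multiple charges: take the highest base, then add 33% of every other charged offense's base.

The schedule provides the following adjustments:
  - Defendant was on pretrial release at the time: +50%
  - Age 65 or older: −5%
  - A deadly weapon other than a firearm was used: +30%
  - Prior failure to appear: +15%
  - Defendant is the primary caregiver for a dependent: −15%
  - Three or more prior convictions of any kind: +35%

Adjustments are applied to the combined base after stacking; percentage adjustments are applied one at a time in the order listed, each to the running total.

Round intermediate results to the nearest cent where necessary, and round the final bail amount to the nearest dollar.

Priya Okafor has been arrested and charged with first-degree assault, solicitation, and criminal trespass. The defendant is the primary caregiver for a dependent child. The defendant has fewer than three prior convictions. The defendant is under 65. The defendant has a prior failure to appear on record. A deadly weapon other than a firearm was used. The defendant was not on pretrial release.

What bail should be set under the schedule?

$176,856

Base amounts from the schedule: first-degree assault $135,000; solicitation $7,400; criminal trespass $5,250.
Stacking rule: highest base plus 33% of each additional charge. Highest is first-degree assault at $135,000. Additional: $7,400 × 33% = $2,442; $5,250 × 33% = $1,732.50. Combined base = $135,000 + $4,174.50 = $139,174.50.
A deadly weapon other than a firearm was used (+30%): $139,174.50 × 1.3 = $180,926.85.
Prior failure to appear (+15%): $180,926.85 × 1.15 = $208,065.88.
Defendant is the primary caregiver for a dependent (−15%): $208,065.88 × 0.85 = $176,856.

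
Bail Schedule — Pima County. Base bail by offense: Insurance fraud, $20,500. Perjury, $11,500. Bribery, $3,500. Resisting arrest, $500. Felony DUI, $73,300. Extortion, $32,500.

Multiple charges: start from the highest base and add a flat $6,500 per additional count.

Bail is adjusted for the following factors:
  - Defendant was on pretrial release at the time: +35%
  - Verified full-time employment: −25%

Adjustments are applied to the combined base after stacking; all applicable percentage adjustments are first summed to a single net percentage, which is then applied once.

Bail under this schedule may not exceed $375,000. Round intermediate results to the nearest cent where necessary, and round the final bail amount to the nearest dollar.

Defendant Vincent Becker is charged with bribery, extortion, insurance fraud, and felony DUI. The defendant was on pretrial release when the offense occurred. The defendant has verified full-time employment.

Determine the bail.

Base amounts from the schedule: bribery $3,500; extortion $32,500; insurance fraud $20,500; felony DUI $73,300.
Stacking rule: highest base plus $6,500 per additional charge. Highest is felony DUI at $73,300; 3 additional charges → +$19,500. Combined base = $92,800.
Net percentage adjustment: +35% −25% = +10%. $92,800 × 1.1 = $102,080.
$102,080 is within the $375,000 maximum.

$102,080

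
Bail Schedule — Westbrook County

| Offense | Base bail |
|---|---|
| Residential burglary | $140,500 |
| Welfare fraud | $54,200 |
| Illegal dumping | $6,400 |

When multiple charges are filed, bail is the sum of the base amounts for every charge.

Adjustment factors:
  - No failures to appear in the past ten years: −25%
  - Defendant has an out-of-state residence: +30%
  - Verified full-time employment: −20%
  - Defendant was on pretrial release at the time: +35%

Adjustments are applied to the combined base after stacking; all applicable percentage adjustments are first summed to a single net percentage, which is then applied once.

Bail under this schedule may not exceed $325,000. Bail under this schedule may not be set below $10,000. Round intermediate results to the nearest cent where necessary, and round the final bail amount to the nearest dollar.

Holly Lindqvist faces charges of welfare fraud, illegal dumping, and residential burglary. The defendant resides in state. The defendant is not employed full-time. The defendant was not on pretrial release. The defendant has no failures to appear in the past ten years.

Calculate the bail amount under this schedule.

Base amounts from the schedule: welfare fraud $54,200; illegal dumping $6,400; residential burglary $140,500.
Stacking rule: sum of all bases. $54,200 + $6,400 + $140,500 = $201,100.
No failures to appear in the past ten years (−25%): $201,100 × 0.75 = $150,825.
$150,825 is within the $325,000 maximum.
$150,825 is at or above the $10,000 minimum.

$150,825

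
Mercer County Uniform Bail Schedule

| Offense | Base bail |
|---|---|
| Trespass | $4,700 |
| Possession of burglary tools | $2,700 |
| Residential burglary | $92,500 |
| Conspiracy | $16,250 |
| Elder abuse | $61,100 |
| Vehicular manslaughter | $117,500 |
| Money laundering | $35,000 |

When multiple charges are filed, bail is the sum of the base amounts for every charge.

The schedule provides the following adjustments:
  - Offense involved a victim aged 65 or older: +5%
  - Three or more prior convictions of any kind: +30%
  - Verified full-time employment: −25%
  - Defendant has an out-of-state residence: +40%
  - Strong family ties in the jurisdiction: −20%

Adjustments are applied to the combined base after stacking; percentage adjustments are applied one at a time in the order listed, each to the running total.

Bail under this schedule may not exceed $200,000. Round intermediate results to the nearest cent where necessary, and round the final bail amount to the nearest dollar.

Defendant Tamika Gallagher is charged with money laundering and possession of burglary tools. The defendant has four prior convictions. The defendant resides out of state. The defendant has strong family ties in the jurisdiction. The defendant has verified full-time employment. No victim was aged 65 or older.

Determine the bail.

$41,168

Base amounts from the schedule: money laundering $35,000; possession of burglary tools $2,700.
Stacking rule: sum of all bases. $35,000 + $2,700 = $37,700.
Three or more prior convictions of any kind (+30%): $37,700 × 1.3 = $49,010.
Verified full-time employment (−25%): $49,010 × 0.75 = $36,757.50.
Defendant has an out-of-state residence (+40%): $36,757.50 × 1.4 = $51,460.50.
Strong family ties in the jurisdiction (−20%): $51,460.50 × 0.8 = $41,168.40.
$41,168.40 is within the $200,000 maximum.
Rounded to the nearest dollar: $41,168.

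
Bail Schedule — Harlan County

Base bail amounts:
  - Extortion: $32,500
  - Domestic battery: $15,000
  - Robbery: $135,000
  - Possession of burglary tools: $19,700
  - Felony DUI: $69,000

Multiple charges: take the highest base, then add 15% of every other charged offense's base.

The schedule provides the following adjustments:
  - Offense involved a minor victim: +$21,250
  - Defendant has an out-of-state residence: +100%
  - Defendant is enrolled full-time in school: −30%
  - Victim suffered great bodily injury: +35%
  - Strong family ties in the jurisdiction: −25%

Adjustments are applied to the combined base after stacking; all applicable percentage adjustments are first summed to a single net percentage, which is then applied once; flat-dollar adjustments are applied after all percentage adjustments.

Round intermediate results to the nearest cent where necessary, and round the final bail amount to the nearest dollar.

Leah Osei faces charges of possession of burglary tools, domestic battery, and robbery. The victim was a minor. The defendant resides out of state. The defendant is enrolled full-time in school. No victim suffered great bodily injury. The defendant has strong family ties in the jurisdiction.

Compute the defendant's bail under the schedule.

Base amounts from the schedule: possession of burglary tools $19,700; domestic battery $15,000; robbery $135,000.
Stacking rule: highest base plus 15% of each additional charge. Highest is robbery at $135,000. Additional: $19,700 × 15% = $2,955; $15,000 × 15% = $2,250. Combined base = $135,000 + $5,205 = $140,205.
Net percentage adjustment: +100% −30% −25% = +45%. $140,205 × 1.45 = $203,297.25.
Offense involved a minor victim (+$21,250 flat): $203,297.25 + $21,250 = $224,547.25.
Rounded to the nearest dollar: $224,547.

$224,547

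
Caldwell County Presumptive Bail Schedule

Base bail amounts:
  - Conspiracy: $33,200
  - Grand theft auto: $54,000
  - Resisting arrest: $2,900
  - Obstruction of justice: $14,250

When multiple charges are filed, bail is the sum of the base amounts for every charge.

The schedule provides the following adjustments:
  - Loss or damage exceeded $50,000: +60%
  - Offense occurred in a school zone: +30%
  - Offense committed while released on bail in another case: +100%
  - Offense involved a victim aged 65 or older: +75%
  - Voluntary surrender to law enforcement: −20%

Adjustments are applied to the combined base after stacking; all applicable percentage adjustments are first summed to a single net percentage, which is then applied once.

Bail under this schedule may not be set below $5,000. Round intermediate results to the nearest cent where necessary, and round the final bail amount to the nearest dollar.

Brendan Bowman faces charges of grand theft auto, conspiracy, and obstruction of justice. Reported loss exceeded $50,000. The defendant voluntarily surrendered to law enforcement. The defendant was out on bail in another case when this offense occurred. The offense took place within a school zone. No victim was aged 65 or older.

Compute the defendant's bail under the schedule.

$273,915

Base amounts from the schedule: grand theft auto $54,000; conspiracy $33,200; obstruction of justice $14,250.
Stacking rule: sum of all bases. $54,000 + $33,200 + $14,250 = $101,450.
Net percentage adjustment: +60% +30% +100% −20% = +170%. $101,450 × 2.7 = $273,915.
$273,915 is at or above the $5,000 minimum.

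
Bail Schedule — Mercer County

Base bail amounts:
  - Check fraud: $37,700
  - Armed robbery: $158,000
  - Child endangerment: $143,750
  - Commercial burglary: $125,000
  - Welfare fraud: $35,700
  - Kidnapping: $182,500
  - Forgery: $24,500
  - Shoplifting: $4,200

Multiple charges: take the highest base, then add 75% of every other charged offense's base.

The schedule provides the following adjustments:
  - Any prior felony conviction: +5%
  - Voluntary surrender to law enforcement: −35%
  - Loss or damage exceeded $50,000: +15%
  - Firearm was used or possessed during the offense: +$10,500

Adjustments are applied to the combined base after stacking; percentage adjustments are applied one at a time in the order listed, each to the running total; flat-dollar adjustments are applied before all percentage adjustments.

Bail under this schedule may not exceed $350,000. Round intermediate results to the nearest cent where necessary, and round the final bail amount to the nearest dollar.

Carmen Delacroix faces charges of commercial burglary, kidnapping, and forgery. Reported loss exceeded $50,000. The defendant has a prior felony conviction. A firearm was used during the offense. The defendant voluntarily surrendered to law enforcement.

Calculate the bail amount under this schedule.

Base amounts from the schedule: commercial burglary $125,000; kidnapping $182,500; forgery $24,500.
Stacking rule: highest base plus 75% of each additional charge. Highest is kidnapping at $182,500. Additional: $125,000 × 75% = $93,750; $24,500 × 75% = $18,375. Combined base = $182,500 + $112,125 = $294,625.
Firearm was used or possessed during the offense (+$10,500 flat): $294,625 + $10,500 = $305,125.
Any prior felony conviction (+5%): $305,125 × 1.05 = $320,381.25.
Voluntary surrender to law enforcement (−35%): $320,381.25 × 0.65 = $208,247.81.
Loss or damage exceeded $50,000 (+15%): $208,247.81 × 1.15 = $239,484.98.
$239,484.98 is within the $350,000 maximum.
Rounded to the nearest dollar: $239,485.

$239,485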